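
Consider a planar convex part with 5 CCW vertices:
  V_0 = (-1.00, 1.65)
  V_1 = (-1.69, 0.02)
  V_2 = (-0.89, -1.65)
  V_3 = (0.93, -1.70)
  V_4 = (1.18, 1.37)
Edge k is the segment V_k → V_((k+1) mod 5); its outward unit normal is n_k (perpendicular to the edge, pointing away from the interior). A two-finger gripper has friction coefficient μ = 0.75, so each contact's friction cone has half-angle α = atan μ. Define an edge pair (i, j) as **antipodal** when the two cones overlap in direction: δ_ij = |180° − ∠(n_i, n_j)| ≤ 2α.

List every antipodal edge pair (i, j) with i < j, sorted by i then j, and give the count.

α = atan 0.75 = 36.87°;  2α = 73.74°
n_0 = (-0.9209, +0.3898)
n_1 = (-0.9019, -0.4320)
n_2 = (-0.0275, -0.9996)
n_3 = (+0.9967, -0.0812)
n_4 = (+0.1274, +0.9919)
  (0,1): δ = 131.46°  ·
  (0,2): δ = 68.63°  ✓
  (0,3): δ = 18.29°  ✓
  (0,4): δ = 105.62°  ·
  (1,2): δ = 117.17°  ·
  (1,3): δ = 30.25°  ✓
  (1,4): δ = 57.08°  ✓
  (2,3): δ = 93.08°  ·
  (2,4): δ = 5.75°  ✓
  (3,4): δ = 92.66°  ·
antipodal pairs: 5

count = 5; pairs: (0,2), (0,3), (1,3), (1,4), (2,4)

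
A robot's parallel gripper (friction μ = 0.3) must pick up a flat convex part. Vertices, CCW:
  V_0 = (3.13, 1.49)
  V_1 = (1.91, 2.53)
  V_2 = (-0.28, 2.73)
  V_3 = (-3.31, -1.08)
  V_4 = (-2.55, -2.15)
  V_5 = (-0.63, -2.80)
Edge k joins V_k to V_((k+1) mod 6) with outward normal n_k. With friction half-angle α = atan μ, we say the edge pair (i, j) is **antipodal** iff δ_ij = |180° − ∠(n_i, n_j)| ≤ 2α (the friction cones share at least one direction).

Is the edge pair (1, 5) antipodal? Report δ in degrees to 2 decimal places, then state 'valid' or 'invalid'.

α = atan 0.3 = 16.70°;  2α = 33.40°
edge 1: e_1 = (-2.19, +0.20);  n_1 = (+0.0909, +0.9959)
edge 5: e_5 = (+3.76, +4.29);  n_5 = (+0.7520, -0.6591)
∠(n_1, n_5) = 126.02°
δ = |180° − 126.02°| = 53.98°
53.98° > 2α = 33.40°  →  invalid

δ = 53.98°, invalid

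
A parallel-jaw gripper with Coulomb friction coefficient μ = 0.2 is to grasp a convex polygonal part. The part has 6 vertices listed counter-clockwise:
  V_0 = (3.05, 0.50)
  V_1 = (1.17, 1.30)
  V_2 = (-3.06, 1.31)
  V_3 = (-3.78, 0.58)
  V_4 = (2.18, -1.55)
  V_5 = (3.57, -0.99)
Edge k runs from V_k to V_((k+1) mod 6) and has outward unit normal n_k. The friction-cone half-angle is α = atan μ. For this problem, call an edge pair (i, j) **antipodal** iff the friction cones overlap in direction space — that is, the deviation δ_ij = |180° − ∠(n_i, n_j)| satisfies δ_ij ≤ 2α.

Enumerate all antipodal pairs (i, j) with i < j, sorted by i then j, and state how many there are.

α = atan 0.2 = 11.31°;  2α = 22.62°
n_0 = (+0.3916, +0.9202)
n_1 = (+0.0024, +1.0000)
n_2 = (-0.7120, +0.7022)
n_3 = (-0.3365, -0.9417)
n_4 = (+0.3737, -0.9276)
n_5 = (+0.9442, +0.3295)
  (0,1): δ = 157.08°  ·
  (0,2): δ = 111.55°  ·
  (0,3): δ = 3.39°  ✓
  (0,4): δ = 44.99°  ·
  (0,5): δ = 132.29°  ·
  (1,2): δ = 134.47°  ·
  (1,3): δ = 19.53°  ✓
  (1,4): δ = 22.08°  ✓
  (1,5): δ = 109.37°  ·
  (2,3): δ = 65.06°  ·
  (2,4): δ = 23.45°  ·
  (2,5): δ = 63.84°  ·
  (3,4): δ = 138.39°  ·
  (3,5): δ = 51.10°  ·
  (4,5): δ = 92.70°  ·
antipodal pairs: 3

count = 3; pairs: (0,3), (1,3), (1,4)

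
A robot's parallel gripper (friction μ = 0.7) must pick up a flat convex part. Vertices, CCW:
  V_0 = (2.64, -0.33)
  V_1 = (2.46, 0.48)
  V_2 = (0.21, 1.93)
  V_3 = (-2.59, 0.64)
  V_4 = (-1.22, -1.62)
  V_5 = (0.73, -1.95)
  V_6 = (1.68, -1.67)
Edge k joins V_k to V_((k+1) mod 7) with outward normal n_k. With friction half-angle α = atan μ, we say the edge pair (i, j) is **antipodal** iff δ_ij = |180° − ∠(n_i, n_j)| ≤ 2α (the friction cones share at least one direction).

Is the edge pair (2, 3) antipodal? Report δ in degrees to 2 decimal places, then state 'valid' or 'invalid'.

δ = 83.51°, invalid

α = atan 0.7 = 34.99°;  2α = 69.98°
edge 2: e_2 = (-2.80, -1.29);  n_2 = (-0.4184, +0.9082)
edge 3: e_3 = (+1.37, -2.26);  n_3 = (-0.8551, -0.5184)
∠(n_2, n_3) = 96.49°
δ = |180° − 96.49°| = 83.51°
83.51° > 2α = 69.98°  →  invalid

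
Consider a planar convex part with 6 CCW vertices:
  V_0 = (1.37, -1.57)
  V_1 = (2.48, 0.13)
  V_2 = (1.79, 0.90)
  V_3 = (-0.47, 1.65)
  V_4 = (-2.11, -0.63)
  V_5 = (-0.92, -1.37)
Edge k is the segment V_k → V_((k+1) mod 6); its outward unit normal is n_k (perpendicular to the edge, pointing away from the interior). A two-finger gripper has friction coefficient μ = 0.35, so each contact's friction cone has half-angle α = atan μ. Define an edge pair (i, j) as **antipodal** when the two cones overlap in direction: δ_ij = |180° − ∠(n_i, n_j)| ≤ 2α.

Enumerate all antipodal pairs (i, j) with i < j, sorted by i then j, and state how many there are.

count = 4; pairs: (0,3), (1,4), (2,4), (2,5)

α = atan 0.35 = 19.29°;  2α = 38.58°
n_0 = (+0.8373, -0.5467)
n_1 = (+0.7447, +0.6674)
n_2 = (+0.3150, +0.9491)
n_3 = (-0.8118, +0.5839)
n_4 = (-0.5281, -0.8492)
n_5 = (-0.0870, -0.9962)
  (0,1): δ = 104.99°  ·
  (0,2): δ = 75.22°  ·
  (0,3): δ = 2.59°  ✓
  (0,4): δ = 91.27°  ·
  (0,5): δ = 118.15°  ·
  (1,2): δ = 150.22°  ·
  (1,3): δ = 77.59°  ·
  (1,4): δ = 16.26°  ✓
  (1,5): δ = 43.15°  ·
  (2,3): δ = 107.37°  ·
  (2,4): δ = 13.52°  ✓
  (2,5): δ = 13.37°  ✓
  (3,4): δ = 86.15°  ·
  (3,5): δ = 59.26°  ·
  (4,5): δ = 153.12°  ·
antipodal pairs: 4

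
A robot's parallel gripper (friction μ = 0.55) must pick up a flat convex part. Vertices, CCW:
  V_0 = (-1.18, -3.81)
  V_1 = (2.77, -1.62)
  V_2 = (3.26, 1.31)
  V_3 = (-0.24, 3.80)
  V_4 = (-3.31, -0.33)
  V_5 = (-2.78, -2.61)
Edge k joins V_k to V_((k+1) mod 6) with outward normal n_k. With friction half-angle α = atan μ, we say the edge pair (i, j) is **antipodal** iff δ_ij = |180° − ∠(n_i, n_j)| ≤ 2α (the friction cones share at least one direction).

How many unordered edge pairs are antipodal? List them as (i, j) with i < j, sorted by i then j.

α = atan 0.55 = 28.81°;  2α = 57.62°
n_0 = (+0.4849, -0.8746)
n_1 = (+0.9863, -0.1649)
n_2 = (+0.5797, +0.8148)
n_3 = (-0.8026, +0.5966)
n_4 = (-0.9740, -0.2264)
n_5 = (-0.6000, -0.8000)
  (0,1): δ = 128.50°  ·
  (0,2): δ = 64.43°  ·
  (0,3): δ = 24.37°  ✓
  (0,4): δ = 74.08°  ·
  (0,5): δ = 114.12°  ·
  (1,2): δ = 115.94°  ·
  (1,3): δ = 27.13°  ✓
  (1,4): δ = 22.58°  ✓
  (1,5): δ = 62.62°  ·
  (2,3): δ = 91.20°  ·
  (2,4): δ = 41.48°  ✓
  (2,5): δ = 1.44°  ✓
  (3,4): δ = 130.29°  ·
  (3,5): δ = 90.24°  ·
  (4,5): δ = 139.96°  ·
antipodal pairs: 5

count = 5; pairs: (0,3), (1,3), (1,4), (2,4), (2,5)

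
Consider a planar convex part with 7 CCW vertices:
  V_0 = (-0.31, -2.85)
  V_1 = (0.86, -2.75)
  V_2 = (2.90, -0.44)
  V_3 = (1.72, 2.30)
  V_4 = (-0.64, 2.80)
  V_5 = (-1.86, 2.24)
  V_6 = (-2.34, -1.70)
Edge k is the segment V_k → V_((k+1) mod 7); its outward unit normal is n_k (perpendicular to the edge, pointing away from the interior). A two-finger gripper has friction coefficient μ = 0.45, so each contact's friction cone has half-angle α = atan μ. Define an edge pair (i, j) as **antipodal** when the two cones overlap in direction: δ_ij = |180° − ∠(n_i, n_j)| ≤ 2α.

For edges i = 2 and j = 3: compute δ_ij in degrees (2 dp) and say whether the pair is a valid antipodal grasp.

δ = 125.26°, invalid

α = atan 0.45 = 24.23°;  2α = 48.46°
edge 2: e_2 = (-1.18, +2.74);  n_2 = (+0.9185, +0.3955)
edge 3: e_3 = (-2.36, +0.50);  n_3 = (+0.2073, +0.9783)
∠(n_2, n_3) = 54.74°
δ = |180° − 54.74°| = 125.26°
125.26° > 2α = 48.46°  →  invalid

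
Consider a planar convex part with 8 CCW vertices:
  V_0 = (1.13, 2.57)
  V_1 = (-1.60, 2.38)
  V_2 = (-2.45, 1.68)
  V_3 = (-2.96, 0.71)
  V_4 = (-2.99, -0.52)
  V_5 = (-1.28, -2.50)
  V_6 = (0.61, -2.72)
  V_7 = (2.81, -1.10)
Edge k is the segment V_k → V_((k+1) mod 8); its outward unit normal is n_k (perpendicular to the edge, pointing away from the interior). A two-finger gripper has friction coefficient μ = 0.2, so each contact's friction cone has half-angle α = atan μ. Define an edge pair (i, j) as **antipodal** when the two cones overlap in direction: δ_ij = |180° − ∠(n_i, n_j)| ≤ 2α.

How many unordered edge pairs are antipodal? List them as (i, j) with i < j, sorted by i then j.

α = atan 0.2 = 11.31°;  2α = 22.62°
n_0 = (-0.0694, +0.9976)
n_1 = (-0.6357, +0.7719)
n_2 = (-0.8851, +0.4654)
n_3 = (-0.9997, +0.0244)
n_4 = (-0.7568, -0.6536)
n_5 = (-0.1156, -0.9933)
n_6 = (+0.5929, -0.8052)
n_7 = (+0.9093, +0.4162)
  (0,1): δ = 144.51°  ·
  (0,2): δ = 121.72°  ·
  (0,3): δ = 95.38°  ·
  (0,4): δ = 53.17°  ·
  (0,5): δ = 10.62°  ✓
  (0,6): δ = 32.39°  ·
  (0,7): δ = 110.62°  ·
  (1,2): δ = 157.21°  ·
  (1,3): δ = 130.87°  ·
  (1,4): δ = 88.66°  ·
  (1,5): δ = 46.11°  ·
  (1,6): δ = 3.11°  ✓
  (1,7): δ = 75.12°  ·
  (2,3): δ = 153.66°  ·
  (2,4): δ = 111.45°  ·
  (2,5): δ = 68.91°  ·
  (2,6): δ = 25.90°  ·
  (2,7): δ = 52.33°  ·
  (3,4): δ = 137.79°  ·
  (3,5): δ = 95.24°  ·
  (3,6): δ = 52.24°  ·
  (3,7): δ = 25.99°  ·
  (4,5): δ = 137.45°  ·
  (4,6): δ = 94.45°  ·
  (4,7): δ = 16.22°  ✓
  (5,6): δ = 136.99°  ·
  (5,7): δ = 58.76°  ·
  (6,7): δ = 101.77°  ·
antipodal pairs: 3

count = 3; pairs: (0,5), (1,6), (4,7)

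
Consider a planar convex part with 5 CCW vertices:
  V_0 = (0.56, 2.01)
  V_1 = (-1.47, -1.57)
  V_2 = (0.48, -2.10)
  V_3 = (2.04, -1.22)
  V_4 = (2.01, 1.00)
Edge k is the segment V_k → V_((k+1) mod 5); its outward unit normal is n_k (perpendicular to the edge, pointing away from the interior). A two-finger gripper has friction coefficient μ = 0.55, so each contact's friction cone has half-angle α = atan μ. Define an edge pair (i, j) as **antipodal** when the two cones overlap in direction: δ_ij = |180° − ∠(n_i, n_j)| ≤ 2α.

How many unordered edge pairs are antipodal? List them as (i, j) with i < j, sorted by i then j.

count = 3; pairs: (0,2), (0,3), (1,4)

α = atan 0.55 = 28.81°;  2α = 57.62°
n_0 = (-0.8699, +0.4933)
n_1 = (-0.2623, -0.9650)
n_2 = (+0.4913, -0.8710)
n_3 = (+0.9999, +0.0135)
n_4 = (+0.5716, +0.8206)
  (0,1): δ = 75.65°  ·
  (0,2): δ = 31.02°  ✓
  (0,3): δ = 30.33°  ✓
  (0,4): δ = 84.70°  ·
  (1,2): δ = 135.37°  ·
  (1,3): δ = 74.02°  ·
  (1,4): δ = 19.65°  ✓
  (2,3): δ = 118.65°  ·
  (2,4): δ = 64.29°  ·
  (3,4): δ = 125.63°  ·
antipodal pairs: 3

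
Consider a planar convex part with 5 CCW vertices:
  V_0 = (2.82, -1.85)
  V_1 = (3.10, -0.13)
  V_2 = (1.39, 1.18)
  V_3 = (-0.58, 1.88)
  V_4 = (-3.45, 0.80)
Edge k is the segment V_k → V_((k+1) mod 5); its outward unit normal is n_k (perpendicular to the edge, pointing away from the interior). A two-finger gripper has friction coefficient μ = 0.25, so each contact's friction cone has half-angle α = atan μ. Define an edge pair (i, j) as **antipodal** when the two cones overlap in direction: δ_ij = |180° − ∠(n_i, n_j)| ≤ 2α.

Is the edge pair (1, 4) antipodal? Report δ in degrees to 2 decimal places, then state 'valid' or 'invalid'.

δ = 14.54°, valid

α = atan 0.25 = 14.04°;  2α = 28.07°
edge 1: e_1 = (-1.71, +1.31);  n_1 = (+0.6081, +0.7938)
edge 4: e_4 = (+6.27, -2.65);  n_4 = (-0.3893, -0.9211)
∠(n_1, n_4) = 165.46°
δ = |180° − 165.46°| = 14.54°
14.54° ≤ 2α = 28.07°  →  valid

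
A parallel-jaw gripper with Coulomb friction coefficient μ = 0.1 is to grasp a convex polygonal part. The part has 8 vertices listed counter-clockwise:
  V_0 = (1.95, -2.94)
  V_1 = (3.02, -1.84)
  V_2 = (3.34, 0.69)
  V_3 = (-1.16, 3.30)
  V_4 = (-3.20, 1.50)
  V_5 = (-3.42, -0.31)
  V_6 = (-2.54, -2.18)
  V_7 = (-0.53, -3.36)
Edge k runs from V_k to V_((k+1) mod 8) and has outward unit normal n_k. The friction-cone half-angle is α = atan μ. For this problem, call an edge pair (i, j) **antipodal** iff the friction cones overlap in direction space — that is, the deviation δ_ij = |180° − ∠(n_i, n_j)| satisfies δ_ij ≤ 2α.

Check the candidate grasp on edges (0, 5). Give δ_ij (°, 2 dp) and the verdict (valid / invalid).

δ = 69.41°, invalid

α = atan 0.1 = 5.71°;  2α = 11.42°
edge 0: e_0 = (+1.07, +1.10);  n_0 = (+0.7168, -0.6973)
edge 5: e_5 = (+0.88, -1.87);  n_5 = (-0.9048, -0.4258)
∠(n_0, n_5) = 110.59°
δ = |180° − 110.59°| = 69.41°
69.41° > 2α = 11.42°  →  invalid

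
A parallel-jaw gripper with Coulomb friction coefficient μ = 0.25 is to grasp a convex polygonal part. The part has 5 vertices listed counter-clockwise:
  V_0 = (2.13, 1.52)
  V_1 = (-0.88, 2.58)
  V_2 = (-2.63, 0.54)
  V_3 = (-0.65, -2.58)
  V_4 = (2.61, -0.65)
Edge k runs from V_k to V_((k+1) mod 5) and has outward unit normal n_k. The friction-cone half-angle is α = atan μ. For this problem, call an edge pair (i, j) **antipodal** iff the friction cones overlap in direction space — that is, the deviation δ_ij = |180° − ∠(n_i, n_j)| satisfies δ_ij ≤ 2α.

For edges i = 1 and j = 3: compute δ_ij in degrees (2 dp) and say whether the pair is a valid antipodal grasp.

α = atan 0.25 = 14.04°;  2α = 28.07°
edge 1: e_1 = (-1.75, -2.04);  n_1 = (-0.7590, +0.6511)
edge 3: e_3 = (+3.26, +1.93);  n_3 = (+0.5094, -0.8605)
∠(n_1, n_3) = 161.25°
δ = |180° − 161.25°| = 18.75°
18.75° ≤ 2α = 28.07°  →  valid

δ = 18.75°, valid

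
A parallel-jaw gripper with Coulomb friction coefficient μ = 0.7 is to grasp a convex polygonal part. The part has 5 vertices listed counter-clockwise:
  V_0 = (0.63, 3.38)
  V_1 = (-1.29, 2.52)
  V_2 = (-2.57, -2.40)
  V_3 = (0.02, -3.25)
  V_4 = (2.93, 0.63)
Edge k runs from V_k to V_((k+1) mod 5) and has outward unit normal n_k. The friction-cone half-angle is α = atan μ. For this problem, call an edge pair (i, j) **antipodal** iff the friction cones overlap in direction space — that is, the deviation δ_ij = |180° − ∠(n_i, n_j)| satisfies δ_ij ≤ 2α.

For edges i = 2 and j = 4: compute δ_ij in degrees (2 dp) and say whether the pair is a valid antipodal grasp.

δ = 31.92°, valid

α = atan 0.7 = 34.99°;  2α = 69.98°
edge 2: e_2 = (+2.59, -0.85);  n_2 = (-0.3118, -0.9501)
edge 4: e_4 = (-2.30, +2.75);  n_4 = (+0.7671, +0.6416)
∠(n_2, n_4) = 148.08°
δ = |180° − 148.08°| = 31.92°
31.92° ≤ 2α = 69.98°  →  valid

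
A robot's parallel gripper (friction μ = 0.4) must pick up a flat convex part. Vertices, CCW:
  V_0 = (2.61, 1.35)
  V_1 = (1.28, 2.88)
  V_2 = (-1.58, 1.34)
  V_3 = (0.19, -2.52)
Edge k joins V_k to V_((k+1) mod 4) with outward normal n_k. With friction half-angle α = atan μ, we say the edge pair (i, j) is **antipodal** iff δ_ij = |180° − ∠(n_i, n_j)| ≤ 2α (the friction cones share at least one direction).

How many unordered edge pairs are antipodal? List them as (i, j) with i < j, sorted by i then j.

α = atan 0.4 = 21.80°;  2α = 43.60°
n_0 = (+0.7547, +0.6561)
n_1 = (-0.4741, +0.8805)
n_2 = (-0.9090, -0.4168)
n_3 = (+0.8479, -0.5302)
  (0,1): δ = 102.70°  ·
  (0,2): δ = 16.37°  ✓
  (0,3): δ = 106.98°  ·
  (1,2): δ = 93.67°  ·
  (1,3): δ = 29.68°  ✓
  (2,3): δ = 56.65°  ·
antipodal pairs: 2

count = 2; pairs: (0,2), (1,3)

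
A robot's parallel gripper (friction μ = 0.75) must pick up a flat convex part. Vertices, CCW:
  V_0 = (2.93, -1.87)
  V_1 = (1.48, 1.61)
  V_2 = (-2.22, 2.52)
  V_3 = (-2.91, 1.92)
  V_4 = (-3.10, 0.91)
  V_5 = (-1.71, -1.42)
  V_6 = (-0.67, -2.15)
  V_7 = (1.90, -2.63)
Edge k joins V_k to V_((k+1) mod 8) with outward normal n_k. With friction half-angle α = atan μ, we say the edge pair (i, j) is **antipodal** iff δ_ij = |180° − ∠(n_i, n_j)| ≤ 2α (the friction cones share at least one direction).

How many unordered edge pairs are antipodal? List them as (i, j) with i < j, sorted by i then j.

count = 12; pairs: (0,2), (0,3), (0,4), (0,5), (0,6), (1,4), (1,5), (1,6), (1,7), (2,6), (2,7), (3,7)

α = atan 0.75 = 36.87°;  2α = 73.74°
n_0 = (+0.9231, +0.3846)
n_1 = (+0.2388, +0.9711)
n_2 = (-0.6562, +0.7546)
n_3 = (-0.9828, +0.1849)
n_4 = (-0.8588, -0.5123)
n_5 = (-0.5745, -0.8185)
n_6 = (-0.1836, -0.9830)
n_7 = (+0.5937, -0.8047)
  (0,1): δ = 126.44°  ·
  (0,2): δ = 71.61°  ✓
  (0,3): δ = 33.27°  ✓
  (0,4): δ = 8.20°  ✓
  (0,5): δ = 32.31°  ✓
  (0,6): δ = 56.80°  ✓
  (0,7): δ = 103.80°  ·
  (1,2): δ = 125.17°  ·
  (1,3): δ = 86.84°  ·
  (1,4): δ = 45.36°  ✓
  (1,5): δ = 21.25°  ✓
  (1,6): δ = 3.24°  ✓
  (1,7): δ = 50.24°  ✓
  (2,3): δ = 141.66°  ·
  (2,4): δ = 100.19°  ·
  (2,5): δ = 76.07°  ·
  (2,6): δ = 51.59°  ✓
  (2,7): δ = 4.59°  ✓
  (3,4): δ = 138.53°  ·
  (3,5): δ = 114.41°  ·
  (3,6): δ = 89.93°  ·
  (3,7): δ = 42.92°  ✓
  (4,5): δ = 155.88°  ·
  (4,6): δ = 131.40°  ·
  (4,7): δ = 84.40°  ·
  (5,6): δ = 155.51°  ·
  (5,7): δ = 108.51°  ·
  (6,7): δ = 133.00°  ·
antipodal pairs: 12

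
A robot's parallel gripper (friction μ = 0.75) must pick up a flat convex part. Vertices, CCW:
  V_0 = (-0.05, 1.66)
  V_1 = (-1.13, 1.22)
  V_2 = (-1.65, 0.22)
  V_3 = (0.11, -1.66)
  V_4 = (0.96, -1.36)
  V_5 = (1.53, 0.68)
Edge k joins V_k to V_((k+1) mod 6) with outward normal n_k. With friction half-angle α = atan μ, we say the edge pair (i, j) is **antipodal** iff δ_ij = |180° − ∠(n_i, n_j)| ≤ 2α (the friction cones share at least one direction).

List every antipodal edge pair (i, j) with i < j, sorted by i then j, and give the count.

count = 8; pairs: (0,2), (0,3), (0,4), (1,3), (1,4), (2,4), (2,5), (3,5)

α = atan 0.75 = 36.87°;  2α = 73.74°
n_0 = (-0.3773, +0.9261)
n_1 = (-0.8872, +0.4614)
n_2 = (-0.7300, -0.6834)
n_3 = (+0.3328, -0.9430)
n_4 = (+0.9631, -0.2691)
n_5 = (+0.5271, +0.8498)
  (0,1): δ = 139.64°  ·
  (0,2): δ = 69.05°  ✓
  (0,3): δ = 2.73°  ✓
  (0,4): δ = 52.22°  ✓
  (0,5): δ = 126.02°  ·
  (1,2): δ = 109.41°  ·
  (1,3): δ = 43.09°  ✓
  (1,4): δ = 11.86°  ✓
  (1,5): δ = 85.67°  ·
  (2,3): δ = 113.67°  ·
  (2,4): δ = 58.72°  ✓
  (2,5): δ = 15.08°  ✓
  (3,4): δ = 125.05°  ·
  (3,5): δ = 51.25°  ✓
  (4,5): δ = 106.20°  ·
antipodal pairs: 8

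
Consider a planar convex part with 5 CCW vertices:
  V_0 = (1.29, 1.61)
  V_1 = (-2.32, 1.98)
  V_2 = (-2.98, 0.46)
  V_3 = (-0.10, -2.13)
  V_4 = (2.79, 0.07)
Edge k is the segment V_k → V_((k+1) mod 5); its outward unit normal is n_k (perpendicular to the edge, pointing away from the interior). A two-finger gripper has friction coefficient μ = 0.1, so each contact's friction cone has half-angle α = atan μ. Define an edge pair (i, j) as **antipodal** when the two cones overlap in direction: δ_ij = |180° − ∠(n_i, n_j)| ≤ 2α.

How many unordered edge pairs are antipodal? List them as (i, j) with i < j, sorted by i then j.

count = 1; pairs: (2,4)

α = atan 0.1 = 5.71°;  2α = 11.42°
n_0 = (+0.1020, +0.9948)
n_1 = (-0.9173, +0.3983)
n_2 = (-0.6687, -0.7436)
n_3 = (+0.6057, -0.7957)
n_4 = (+0.7163, +0.6977)
  (0,1): δ = 107.62°  ·
  (0,2): δ = 36.11°  ·
  (0,3): δ = 43.13°  ·
  (0,4): δ = 140.10°  ·
  (1,2): δ = 108.49°  ·
  (1,3): δ = 29.25°  ·
  (1,4): δ = 67.72°  ·
  (2,3): δ = 100.75°  ·
  (2,4): δ = 3.79°  ✓
  (3,4): δ = 83.03°  ·
antipodal pairs: 1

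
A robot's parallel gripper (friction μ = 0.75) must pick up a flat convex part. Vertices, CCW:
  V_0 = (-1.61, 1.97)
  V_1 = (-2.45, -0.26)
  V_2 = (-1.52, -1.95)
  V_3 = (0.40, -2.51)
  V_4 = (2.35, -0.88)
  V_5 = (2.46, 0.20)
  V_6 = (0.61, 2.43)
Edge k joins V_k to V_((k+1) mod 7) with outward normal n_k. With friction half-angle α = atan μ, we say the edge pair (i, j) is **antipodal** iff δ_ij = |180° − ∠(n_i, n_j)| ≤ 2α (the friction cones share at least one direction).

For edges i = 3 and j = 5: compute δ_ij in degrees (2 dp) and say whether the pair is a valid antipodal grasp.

α = atan 0.75 = 36.87°;  2α = 73.74°
edge 3: e_3 = (+1.95, +1.63);  n_3 = (+0.6413, -0.7673)
edge 5: e_5 = (-1.85, +2.23);  n_5 = (+0.7696, +0.6385)
∠(n_3, n_5) = 89.79°
δ = |180° − 89.79°| = 90.21°
90.21° > 2α = 73.74°  →  invalid

δ = 90.21°, invalid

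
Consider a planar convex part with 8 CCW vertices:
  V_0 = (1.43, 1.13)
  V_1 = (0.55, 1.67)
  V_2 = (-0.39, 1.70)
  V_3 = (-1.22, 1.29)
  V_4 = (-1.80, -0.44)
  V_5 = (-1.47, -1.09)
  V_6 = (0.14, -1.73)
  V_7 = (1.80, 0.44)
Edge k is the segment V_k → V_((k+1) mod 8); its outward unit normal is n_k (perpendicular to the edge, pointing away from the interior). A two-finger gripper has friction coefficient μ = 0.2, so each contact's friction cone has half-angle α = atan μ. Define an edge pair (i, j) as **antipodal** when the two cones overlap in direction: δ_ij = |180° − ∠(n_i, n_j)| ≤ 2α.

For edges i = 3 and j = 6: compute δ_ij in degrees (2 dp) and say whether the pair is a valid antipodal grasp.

δ = 18.88°, valid

α = atan 0.2 = 11.31°;  2α = 22.62°
edge 3: e_3 = (-0.58, -1.73);  n_3 = (-0.9481, +0.3179)
edge 6: e_6 = (+1.66, +2.17);  n_6 = (+0.7943, -0.6076)
∠(n_3, n_6) = 161.12°
δ = |180° − 161.12°| = 18.88°
18.88° ≤ 2α = 22.62°  →  valid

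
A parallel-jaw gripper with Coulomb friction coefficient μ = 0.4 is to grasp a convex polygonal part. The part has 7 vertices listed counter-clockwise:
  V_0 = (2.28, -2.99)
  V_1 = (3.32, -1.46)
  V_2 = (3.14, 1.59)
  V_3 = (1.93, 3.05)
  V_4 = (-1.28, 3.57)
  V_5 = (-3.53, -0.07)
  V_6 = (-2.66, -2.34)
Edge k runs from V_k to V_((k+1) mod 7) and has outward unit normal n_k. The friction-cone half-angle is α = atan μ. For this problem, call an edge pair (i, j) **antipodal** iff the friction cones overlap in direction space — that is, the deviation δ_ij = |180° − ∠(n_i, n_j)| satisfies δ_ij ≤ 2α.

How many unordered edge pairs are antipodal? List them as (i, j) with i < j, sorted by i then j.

count = 6; pairs: (0,4), (1,4), (1,5), (2,5), (2,6), (3,6)

α = atan 0.4 = 21.80°;  2α = 43.60°
n_0 = (+0.8270, -0.5622)
n_1 = (+0.9983, +0.0589)
n_2 = (+0.7699, +0.6381)
n_3 = (+0.1599, +0.9871)
n_4 = (-0.8506, +0.5258)
n_5 = (-0.9338, -0.3579)
n_6 = (-0.1305, -0.9915)
  (0,1): δ = 142.42°  ·
  (0,2): δ = 106.14°  ·
  (0,3): δ = 65.00°  ·
  (0,4): δ = 2.48°  ✓
  (0,5): δ = 55.18°  ·
  (0,6): δ = 116.71°  ·
  (1,2): δ = 143.73°  ·
  (1,3): δ = 102.58°  ·
  (1,4): δ = 35.10°  ✓
  (1,5): δ = 17.59°  ✓
  (1,6): δ = 79.13°  ·
  (2,3): δ = 138.85°  ·
  (2,4): δ = 71.37°  ·
  (2,5): δ = 18.68°  ✓
  (2,6): δ = 42.85°  ✓
  (3,4): δ = 112.52°  ·
  (3,5): δ = 59.83°  ·
  (3,6): δ = 1.71°  ✓
  (4,5): δ = 127.31°  ·
  (4,6): δ = 65.77°  ·
  (5,6): δ = 118.47°  ·
antipodal pairs: 6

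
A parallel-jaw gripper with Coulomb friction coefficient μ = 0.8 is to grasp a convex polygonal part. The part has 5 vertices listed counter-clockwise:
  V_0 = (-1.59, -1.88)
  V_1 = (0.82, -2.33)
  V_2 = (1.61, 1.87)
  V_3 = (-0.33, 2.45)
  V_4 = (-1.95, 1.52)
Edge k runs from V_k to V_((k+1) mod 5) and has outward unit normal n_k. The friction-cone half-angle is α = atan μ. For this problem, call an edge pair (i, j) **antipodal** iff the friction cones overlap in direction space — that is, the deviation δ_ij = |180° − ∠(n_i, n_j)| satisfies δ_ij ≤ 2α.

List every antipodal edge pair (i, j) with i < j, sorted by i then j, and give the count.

α = atan 0.8 = 38.66°;  2α = 77.32°
n_0 = (-0.1835, -0.9830)
n_1 = (+0.9828, -0.1849)
n_2 = (+0.2864, +0.9581)
n_3 = (-0.4979, +0.8673)
n_4 = (-0.9944, -0.1053)
  (0,1): δ = 90.08°  ·
  (0,2): δ = 6.07°  ✓
  (0,3): δ = 40.44°  ✓
  (0,4): δ = 106.62°  ·
  (1,2): δ = 95.99°  ·
  (1,3): δ = 49.49°  ✓
  (1,4): δ = 16.70°  ✓
  (2,3): δ = 133.50°  ·
  (2,4): δ = 67.31°  ✓
  (3,4): δ = 113.81°  ·
antipodal pairs: 5

count = 5; pairs: (0,2), (0,3), (1,3), (1,4), (2,4)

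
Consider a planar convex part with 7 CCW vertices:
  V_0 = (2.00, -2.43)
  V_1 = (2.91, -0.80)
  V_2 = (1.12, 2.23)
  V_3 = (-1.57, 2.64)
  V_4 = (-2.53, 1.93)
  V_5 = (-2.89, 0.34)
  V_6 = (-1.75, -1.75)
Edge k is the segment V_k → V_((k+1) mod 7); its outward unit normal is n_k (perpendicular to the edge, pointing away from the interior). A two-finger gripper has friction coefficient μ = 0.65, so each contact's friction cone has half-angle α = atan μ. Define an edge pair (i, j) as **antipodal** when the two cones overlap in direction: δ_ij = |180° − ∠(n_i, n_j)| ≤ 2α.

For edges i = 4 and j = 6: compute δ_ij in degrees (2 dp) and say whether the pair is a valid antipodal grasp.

α = atan 0.65 = 33.02°;  2α = 66.05°
edge 4: e_4 = (-0.36, -1.59);  n_4 = (-0.9753, +0.2208)
edge 6: e_6 = (+3.75, -0.68);  n_6 = (-0.1784, -0.9840)
∠(n_4, n_6) = 92.48°
δ = |180° − 92.48°| = 87.52°
87.52° > 2α = 66.05°  →  invalid

δ = 87.52°, invalid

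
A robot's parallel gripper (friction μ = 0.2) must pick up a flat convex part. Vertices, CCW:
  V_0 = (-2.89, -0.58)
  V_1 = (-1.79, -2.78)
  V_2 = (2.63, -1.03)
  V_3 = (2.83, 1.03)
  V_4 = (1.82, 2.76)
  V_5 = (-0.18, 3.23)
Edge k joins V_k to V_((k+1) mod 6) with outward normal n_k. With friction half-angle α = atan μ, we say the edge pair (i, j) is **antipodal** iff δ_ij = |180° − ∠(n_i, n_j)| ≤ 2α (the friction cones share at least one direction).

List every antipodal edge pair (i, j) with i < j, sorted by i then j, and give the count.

count = 1; pairs: (0,3)

α = atan 0.2 = 11.31°;  2α = 22.62°
n_0 = (-0.8944, -0.4472)
n_1 = (+0.3681, -0.9298)
n_2 = (+0.9953, -0.0966)
n_3 = (+0.8636, +0.5042)
n_4 = (+0.2288, +0.9735)
n_5 = (-0.8149, +0.5796)
  (0,1): δ = 94.97°  ·
  (0,2): δ = 32.11°  ·
  (0,3): δ = 3.71°  ✓
  (0,4): δ = 50.21°  ·
  (0,5): δ = 118.01°  ·
  (1,2): δ = 117.15°  ·
  (1,3): δ = 81.32°  ·
  (1,4): δ = 34.82°  ·
  (1,5): δ = 32.98°  ·
  (2,3): δ = 144.18°  ·
  (2,4): δ = 97.68°  ·
  (2,5): δ = 29.88°  ·
  (3,4): δ = 133.50°  ·
  (3,5): δ = 65.70°  ·
  (4,5): δ = 112.20°  ·
antipodal pairs: 1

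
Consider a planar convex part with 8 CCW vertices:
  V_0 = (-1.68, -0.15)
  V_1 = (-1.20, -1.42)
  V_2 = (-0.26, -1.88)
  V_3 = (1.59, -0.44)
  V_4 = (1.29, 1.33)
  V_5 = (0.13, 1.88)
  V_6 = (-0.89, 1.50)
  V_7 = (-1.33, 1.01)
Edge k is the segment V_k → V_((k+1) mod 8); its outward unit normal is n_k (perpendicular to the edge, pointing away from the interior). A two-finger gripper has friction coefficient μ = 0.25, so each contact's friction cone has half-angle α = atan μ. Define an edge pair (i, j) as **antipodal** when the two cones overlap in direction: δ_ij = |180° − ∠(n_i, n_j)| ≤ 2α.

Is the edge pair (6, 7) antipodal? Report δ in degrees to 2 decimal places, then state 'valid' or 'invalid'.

α = atan 0.25 = 14.04°;  2α = 28.07°
edge 6: e_6 = (-0.44, -0.49);  n_6 = (-0.7440, +0.6681)
edge 7: e_7 = (-0.35, -1.16);  n_7 = (-0.9574, +0.2889)
∠(n_6, n_7) = 25.13°
δ = |180° − 25.13°| = 154.87°
154.87° > 2α = 28.07°  →  invalid

δ = 154.87°, invalid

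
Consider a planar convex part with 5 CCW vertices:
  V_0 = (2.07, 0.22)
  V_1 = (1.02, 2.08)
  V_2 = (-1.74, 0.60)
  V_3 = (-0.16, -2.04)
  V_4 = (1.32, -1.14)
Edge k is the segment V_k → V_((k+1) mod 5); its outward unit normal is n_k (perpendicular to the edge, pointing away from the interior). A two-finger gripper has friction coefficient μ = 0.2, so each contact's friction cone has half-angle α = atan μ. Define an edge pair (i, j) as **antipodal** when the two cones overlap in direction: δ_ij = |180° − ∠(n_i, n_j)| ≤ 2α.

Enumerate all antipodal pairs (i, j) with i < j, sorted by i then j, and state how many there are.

α = atan 0.2 = 11.31°;  2α = 22.62°
n_0 = (+0.8708, +0.4916)
n_1 = (-0.4726, +0.8813)
n_2 = (-0.8581, -0.5135)
n_3 = (+0.5196, -0.8544)
n_4 = (+0.8757, -0.4829)
  (0,1): δ = 91.24°  ·
  (0,2): δ = 1.45°  ✓
  (0,3): δ = 91.86°  ·
  (0,4): δ = 121.68°  ·
  (1,2): δ = 87.30°  ·
  (1,3): δ = 3.10°  ✓
  (1,4): δ = 32.92°  ·
  (2,3): δ = 89.60°  ·
  (2,4): δ = 59.78°  ·
  (3,4): δ = 150.18°  ·
antipodal pairs: 2

count = 2; pairs: (0,2), (1,3)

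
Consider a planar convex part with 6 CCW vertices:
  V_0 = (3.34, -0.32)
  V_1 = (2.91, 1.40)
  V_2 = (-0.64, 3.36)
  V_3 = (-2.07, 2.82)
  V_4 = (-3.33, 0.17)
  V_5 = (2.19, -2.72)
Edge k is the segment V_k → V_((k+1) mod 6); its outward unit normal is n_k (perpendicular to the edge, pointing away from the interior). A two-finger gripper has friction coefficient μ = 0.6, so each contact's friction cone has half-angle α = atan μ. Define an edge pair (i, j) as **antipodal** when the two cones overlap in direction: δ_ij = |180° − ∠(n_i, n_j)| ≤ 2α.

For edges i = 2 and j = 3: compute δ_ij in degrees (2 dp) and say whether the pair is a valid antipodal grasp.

δ = 136.12°, invalid

α = atan 0.6 = 30.96°;  2α = 61.93°
edge 2: e_2 = (-1.43, -0.54);  n_2 = (-0.3533, +0.9355)
edge 3: e_3 = (-1.26, -2.65);  n_3 = (-0.9031, +0.4294)
∠(n_2, n_3) = 43.88°
δ = |180° − 43.88°| = 136.12°
136.12° > 2α = 61.93°  →  invalid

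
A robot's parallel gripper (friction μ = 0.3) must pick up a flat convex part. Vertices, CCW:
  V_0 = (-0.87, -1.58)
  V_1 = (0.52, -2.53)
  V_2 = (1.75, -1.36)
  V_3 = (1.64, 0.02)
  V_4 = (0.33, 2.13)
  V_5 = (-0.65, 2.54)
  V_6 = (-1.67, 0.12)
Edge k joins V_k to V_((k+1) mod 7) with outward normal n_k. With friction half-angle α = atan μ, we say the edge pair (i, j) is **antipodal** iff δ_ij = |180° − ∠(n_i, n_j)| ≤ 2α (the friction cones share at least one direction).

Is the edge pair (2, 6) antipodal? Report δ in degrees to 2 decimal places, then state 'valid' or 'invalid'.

δ = 20.64°, valid

α = atan 0.3 = 16.70°;  2α = 33.40°
edge 2: e_2 = (-0.11, +1.38);  n_2 = (+0.9968, +0.0795)
edge 6: e_6 = (+0.80, -1.70);  n_6 = (-0.9048, -0.4258)
∠(n_2, n_6) = 159.36°
δ = |180° − 159.36°| = 20.64°
20.64° ≤ 2α = 33.40°  →  valid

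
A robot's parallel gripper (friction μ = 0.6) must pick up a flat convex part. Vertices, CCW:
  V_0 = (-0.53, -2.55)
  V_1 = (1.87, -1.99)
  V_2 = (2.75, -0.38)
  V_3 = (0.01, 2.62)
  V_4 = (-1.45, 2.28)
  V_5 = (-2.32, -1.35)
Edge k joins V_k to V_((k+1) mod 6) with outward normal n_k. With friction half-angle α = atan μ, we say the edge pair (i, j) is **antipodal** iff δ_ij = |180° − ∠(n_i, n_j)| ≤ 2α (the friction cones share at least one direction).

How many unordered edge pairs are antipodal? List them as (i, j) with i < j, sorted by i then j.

count = 7; pairs: (0,2), (0,3), (1,3), (1,4), (2,4), (2,5), (3,5)

α = atan 0.6 = 30.96°;  2α = 61.93°
n_0 = (+0.2272, -0.9738)
n_1 = (+0.8775, -0.4796)
n_2 = (+0.7384, +0.6744)
n_3 = (-0.2268, +0.9739)
n_4 = (-0.9725, +0.2331)
n_5 = (-0.5568, -0.8306)
  (0,1): δ = 131.79°  ·
  (0,2): δ = 60.73°  ✓
  (0,3): δ = 0.02°  ✓
  (0,4): δ = 63.39°  ·
  (0,5): δ = 133.03°  ·
  (1,2): δ = 108.93°  ·
  (1,3): δ = 48.23°  ✓
  (1,4): δ = 15.18°  ✓
  (1,5): δ = 84.82°  ·
  (2,3): δ = 119.30°  ·
  (2,4): δ = 55.88°  ✓
  (2,5): δ = 13.76°  ✓
  (3,4): δ = 116.59°  ·
  (3,5): δ = 46.95°  ✓
  (4,5): δ = 110.36°  ·
antipodal pairs: 7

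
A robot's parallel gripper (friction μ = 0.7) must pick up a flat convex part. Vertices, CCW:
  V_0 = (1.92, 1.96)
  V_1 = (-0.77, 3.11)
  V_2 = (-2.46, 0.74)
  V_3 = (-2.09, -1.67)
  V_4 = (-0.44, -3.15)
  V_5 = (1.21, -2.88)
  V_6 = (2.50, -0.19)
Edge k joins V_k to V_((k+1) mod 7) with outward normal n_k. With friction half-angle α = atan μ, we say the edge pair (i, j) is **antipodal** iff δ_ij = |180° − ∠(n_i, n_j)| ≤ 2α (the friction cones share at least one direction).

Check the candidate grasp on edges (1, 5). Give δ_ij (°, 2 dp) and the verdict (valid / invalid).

α = atan 0.7 = 34.99°;  2α = 69.98°
edge 1: e_1 = (-1.69, -2.37);  n_1 = (-0.8142, +0.5806)
edge 5: e_5 = (+1.29, +2.69);  n_5 = (+0.9017, -0.4324)
∠(n_1, n_5) = 170.13°
δ = |180° − 170.13°| = 9.87°
9.87° ≤ 2α = 69.98°  →  valid

δ = 9.87°, valid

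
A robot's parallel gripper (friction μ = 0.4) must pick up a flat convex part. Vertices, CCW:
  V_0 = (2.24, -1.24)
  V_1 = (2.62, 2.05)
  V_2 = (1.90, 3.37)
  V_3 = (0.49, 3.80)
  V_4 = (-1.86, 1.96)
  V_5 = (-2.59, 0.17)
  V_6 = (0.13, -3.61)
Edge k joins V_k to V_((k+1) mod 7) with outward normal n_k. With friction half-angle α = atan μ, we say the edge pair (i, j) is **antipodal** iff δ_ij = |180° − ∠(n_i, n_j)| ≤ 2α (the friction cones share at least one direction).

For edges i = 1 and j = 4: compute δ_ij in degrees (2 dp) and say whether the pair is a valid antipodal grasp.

α = atan 0.4 = 21.80°;  2α = 43.60°
edge 1: e_1 = (-0.72, +1.32);  n_1 = (+0.8779, +0.4789)
edge 4: e_4 = (-0.73, -1.79);  n_4 = (-0.9260, +0.3776)
∠(n_1, n_4) = 129.20°
δ = |180° − 129.20°| = 50.80°
50.80° > 2α = 43.60°  →  invalid

δ = 50.80°, invalid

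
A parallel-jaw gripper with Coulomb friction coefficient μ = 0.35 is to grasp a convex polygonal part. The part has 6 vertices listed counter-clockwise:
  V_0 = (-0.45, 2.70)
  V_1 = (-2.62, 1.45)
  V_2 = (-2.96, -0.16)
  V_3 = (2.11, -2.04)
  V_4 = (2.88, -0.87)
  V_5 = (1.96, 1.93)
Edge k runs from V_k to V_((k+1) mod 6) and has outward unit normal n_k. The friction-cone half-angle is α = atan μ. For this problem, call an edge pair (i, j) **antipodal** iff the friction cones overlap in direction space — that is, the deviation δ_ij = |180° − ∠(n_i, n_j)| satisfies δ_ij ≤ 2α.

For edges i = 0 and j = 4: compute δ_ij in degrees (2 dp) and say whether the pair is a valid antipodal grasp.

δ = 78.25°, invalid

α = atan 0.35 = 19.29°;  2α = 38.58°
edge 0: e_0 = (-2.17, -1.25);  n_0 = (-0.4991, +0.8665)
edge 4: e_4 = (-0.92, +2.80);  n_4 = (+0.9500, +0.3122)
∠(n_0, n_4) = 101.75°
δ = |180° − 101.75°| = 78.25°
78.25° > 2α = 38.58°  →  invalid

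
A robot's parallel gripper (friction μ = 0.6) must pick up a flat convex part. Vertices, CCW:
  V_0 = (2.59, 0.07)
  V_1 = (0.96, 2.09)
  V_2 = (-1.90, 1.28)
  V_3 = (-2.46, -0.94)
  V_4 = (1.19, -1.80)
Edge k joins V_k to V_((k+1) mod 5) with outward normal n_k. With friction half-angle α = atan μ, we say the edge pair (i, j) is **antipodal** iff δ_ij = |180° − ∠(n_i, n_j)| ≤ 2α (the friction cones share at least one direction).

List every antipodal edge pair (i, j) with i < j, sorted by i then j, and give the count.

count = 5; pairs: (0,2), (0,3), (1,3), (1,4), (2,4)

α = atan 0.6 = 30.96°;  2α = 61.93°
n_0 = (+0.7782, +0.6280)
n_1 = (-0.2725, +0.9622)
n_2 = (-0.9696, +0.2446)
n_3 = (-0.2293, -0.9733)
n_4 = (+0.8005, -0.5993)
  (0,1): δ = 113.09°  ·
  (0,2): δ = 53.06°  ✓
  (0,3): δ = 37.84°  ✓
  (0,4): δ = 104.28°  ·
  (1,2): δ = 119.97°  ·
  (1,3): δ = 29.07°  ✓
  (1,4): δ = 37.37°  ✓
  (2,3): δ = 89.10°  ·
  (2,4): δ = 22.66°  ✓
  (3,4): δ = 113.56°  ·
antipodal pairs: 5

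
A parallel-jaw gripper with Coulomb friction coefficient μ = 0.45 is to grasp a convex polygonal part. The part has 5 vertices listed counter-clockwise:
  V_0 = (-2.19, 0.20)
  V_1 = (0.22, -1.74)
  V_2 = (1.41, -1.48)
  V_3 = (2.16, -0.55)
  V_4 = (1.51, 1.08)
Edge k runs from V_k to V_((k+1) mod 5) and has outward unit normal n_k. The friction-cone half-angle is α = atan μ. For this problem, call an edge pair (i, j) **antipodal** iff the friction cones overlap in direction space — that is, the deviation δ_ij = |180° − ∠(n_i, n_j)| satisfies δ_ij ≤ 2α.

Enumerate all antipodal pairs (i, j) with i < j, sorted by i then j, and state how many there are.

count = 3; pairs: (0,3), (1,4), (2,4)

α = atan 0.45 = 24.23°;  2α = 48.46°
n_0 = (-0.6271, -0.7790)
n_1 = (+0.2135, -0.9770)
n_2 = (+0.7784, -0.6278)
n_3 = (+0.9289, +0.3704)
n_4 = (-0.2314, +0.9729)
  (0,1): δ = 128.84°  ·
  (0,2): δ = 90.05°  ·
  (0,3): δ = 29.43°  ✓
  (0,4): δ = 52.21°  ·
  (1,2): δ = 141.21°  ·
  (1,3): δ = 80.58°  ·
  (1,4): δ = 1.05°  ✓
  (2,3): δ = 119.37°  ·
  (2,4): δ = 37.74°  ✓
  (3,4): δ = 98.36°  ·
antipodal pairs: 3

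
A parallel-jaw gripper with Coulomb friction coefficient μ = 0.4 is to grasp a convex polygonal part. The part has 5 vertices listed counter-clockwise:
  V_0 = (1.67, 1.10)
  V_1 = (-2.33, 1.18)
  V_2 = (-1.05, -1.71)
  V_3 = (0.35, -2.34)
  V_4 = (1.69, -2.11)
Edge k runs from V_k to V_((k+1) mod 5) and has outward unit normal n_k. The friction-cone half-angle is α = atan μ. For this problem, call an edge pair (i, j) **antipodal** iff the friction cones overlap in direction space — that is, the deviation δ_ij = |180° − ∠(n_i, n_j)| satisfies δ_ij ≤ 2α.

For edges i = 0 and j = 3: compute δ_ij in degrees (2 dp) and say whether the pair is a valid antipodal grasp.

δ = 10.89°, valid

α = atan 0.4 = 21.80°;  2α = 43.60°
edge 0: e_0 = (-4.00, +0.08);  n_0 = (+0.0200, +0.9998)
edge 3: e_3 = (+1.34, +0.23);  n_3 = (+0.1692, -0.9856)
∠(n_0, n_3) = 169.11°
δ = |180° − 169.11°| = 10.89°
10.89° ≤ 2α = 43.60°  →  valid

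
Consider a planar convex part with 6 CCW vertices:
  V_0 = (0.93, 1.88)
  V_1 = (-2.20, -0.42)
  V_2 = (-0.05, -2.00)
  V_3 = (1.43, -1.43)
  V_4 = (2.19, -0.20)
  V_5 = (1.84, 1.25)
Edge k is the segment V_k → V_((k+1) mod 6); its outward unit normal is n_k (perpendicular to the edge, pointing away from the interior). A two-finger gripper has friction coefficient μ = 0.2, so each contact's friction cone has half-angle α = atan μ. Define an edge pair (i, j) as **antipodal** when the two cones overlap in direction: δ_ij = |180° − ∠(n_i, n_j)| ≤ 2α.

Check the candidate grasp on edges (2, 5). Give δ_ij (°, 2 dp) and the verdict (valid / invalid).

δ = 55.76°, invalid

α = atan 0.2 = 11.31°;  2α = 22.62°
edge 2: e_2 = (+1.48, +0.57);  n_2 = (+0.3594, -0.9332)
edge 5: e_5 = (-0.91, +0.63);  n_5 = (+0.5692, +0.8222)
∠(n_2, n_5) = 124.24°
δ = |180° − 124.24°| = 55.76°
55.76° > 2α = 22.62°  →  invalid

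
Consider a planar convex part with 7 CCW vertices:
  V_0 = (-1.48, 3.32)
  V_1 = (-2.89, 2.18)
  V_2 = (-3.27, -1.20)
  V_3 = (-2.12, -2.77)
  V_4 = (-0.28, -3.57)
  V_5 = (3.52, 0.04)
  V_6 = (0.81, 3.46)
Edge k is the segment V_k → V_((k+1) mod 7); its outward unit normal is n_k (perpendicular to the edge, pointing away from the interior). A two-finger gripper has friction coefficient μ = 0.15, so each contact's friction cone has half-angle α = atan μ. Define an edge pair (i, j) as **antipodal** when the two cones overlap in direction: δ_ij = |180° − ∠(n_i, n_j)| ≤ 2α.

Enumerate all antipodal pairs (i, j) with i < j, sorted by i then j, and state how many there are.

α = atan 0.15 = 8.53°;  2α = 17.06°
n_0 = (-0.6287, +0.7776)
n_1 = (-0.9937, +0.1117)
n_2 = (-0.8067, -0.5909)
n_3 = (-0.3987, -0.9171)
n_4 = (+0.6887, -0.7250)
n_5 = (+0.7838, +0.6211)
n_6 = (-0.0610, +0.9981)
  (0,1): δ = 135.37°  ·
  (0,2): δ = 92.73°  ·
  (0,3): δ = 62.45°  ·
  (0,4): δ = 4.58°  ✓
  (0,5): δ = 89.44°  ·
  (0,6): δ = 144.54°  ·
  (1,2): δ = 137.36°  ·
  (1,3): δ = 107.08°  ·
  (1,4): δ = 40.05°  ·
  (1,5): δ = 44.81°  ·
  (1,6): δ = 99.91°  ·
  (2,3): δ = 149.72°  ·
  (2,4): δ = 82.69°  ·
  (2,5): δ = 2.17°  ✓
  (2,6): δ = 57.28°  ·
  (3,4): δ = 112.97°  ·
  (3,5): δ = 28.11°  ·
  (3,6): δ = 27.00°  ·
  (4,5): δ = 95.14°  ·
  (4,6): δ = 40.03°  ·
  (5,6): δ = 124.89°  ·
antipodal pairs: 2

count = 2; pairs: (0,4), (2,5)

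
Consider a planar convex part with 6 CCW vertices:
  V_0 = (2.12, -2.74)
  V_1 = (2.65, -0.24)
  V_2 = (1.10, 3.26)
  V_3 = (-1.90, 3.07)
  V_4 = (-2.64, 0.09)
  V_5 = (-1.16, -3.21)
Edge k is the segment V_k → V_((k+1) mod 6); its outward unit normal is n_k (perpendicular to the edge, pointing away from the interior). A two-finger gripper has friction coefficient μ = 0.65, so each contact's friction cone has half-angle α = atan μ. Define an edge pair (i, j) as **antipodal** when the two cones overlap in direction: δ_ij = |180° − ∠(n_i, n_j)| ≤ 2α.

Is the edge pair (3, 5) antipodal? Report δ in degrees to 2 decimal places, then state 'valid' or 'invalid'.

δ = 67.90°, invalid

α = atan 0.65 = 33.02°;  2α = 66.05°
edge 3: e_3 = (-0.74, -2.98);  n_3 = (-0.9705, +0.2410)
edge 5: e_5 = (+3.28, +0.47);  n_5 = (+0.1418, -0.9899)
∠(n_3, n_5) = 112.10°
δ = |180° − 112.10°| = 67.90°
67.90° > 2α = 66.05°  →  invalid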